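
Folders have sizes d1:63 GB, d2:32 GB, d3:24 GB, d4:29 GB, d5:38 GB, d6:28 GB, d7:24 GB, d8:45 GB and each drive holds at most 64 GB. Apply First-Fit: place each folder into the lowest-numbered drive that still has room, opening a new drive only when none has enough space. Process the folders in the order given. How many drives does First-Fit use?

Put d1 (63 GB) in drive 1; 1 GB remain.
Put d2 (32 GB) in drive 2; 32 GB remain.
Put d3 (24 GB) in drive 2; 8 GB remain.
Put d4 (29 GB) in drive 3; 35 GB remain.
Put d5 (38 GB) in drive 4; 26 GB remain.
Put d6 (28 GB) in drive 3; 7 GB remain.
Put d7 (24 GB) in drive 4; 2 GB remain.
Put d8 (45 GB) in drive 5; 19 GB remain.
Final drives: [63] [32,24] [29,28] [38,24] [45].

5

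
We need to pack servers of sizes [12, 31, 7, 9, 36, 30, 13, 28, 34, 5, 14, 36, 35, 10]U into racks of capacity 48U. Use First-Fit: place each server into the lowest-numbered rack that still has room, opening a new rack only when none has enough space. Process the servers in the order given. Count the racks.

12U → rack 1 (remaining 36U)
31U → rack 1 (remaining 5U)
7U → rack 2 (remaining 41U)
9U → rack 2 (remaining 32U)
36U → rack 3 (remaining 12U)
30U → rack 2 (remaining 2U)
13U → rack 4 (remaining 35U)
28U → rack 4 (remaining 7U)
34U → rack 5 (remaining 14U)
5U → rack 1 (remaining 0U)
14U → rack 5 (remaining 0U)
36U → rack 6 (remaining 12U)
35U → rack 7 (remaining 13U)
10U → rack 3 (remaining 2U)
Final racks: [12,31,5] [7,9,30] [36,10] [13,28] [34,14] [36] [35].

7 racks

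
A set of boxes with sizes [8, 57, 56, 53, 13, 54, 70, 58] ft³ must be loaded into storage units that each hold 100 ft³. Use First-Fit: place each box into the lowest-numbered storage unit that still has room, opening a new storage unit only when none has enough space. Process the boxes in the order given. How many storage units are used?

6 storage units

8 ft³ → storage unit 1 (remaining 92 ft³)
57 ft³ → storage unit 1 (remaining 35 ft³)
56 ft³ → storage unit 2 (remaining 44 ft³)
53 ft³ → storage unit 3 (remaining 47 ft³)
13 ft³ → storage unit 1 (remaining 22 ft³)
54 ft³ → storage unit 4 (remaining 46 ft³)
70 ft³ → storage unit 5 (remaining 30 ft³)
58 ft³ → storage unit 6 (remaining 42 ft³)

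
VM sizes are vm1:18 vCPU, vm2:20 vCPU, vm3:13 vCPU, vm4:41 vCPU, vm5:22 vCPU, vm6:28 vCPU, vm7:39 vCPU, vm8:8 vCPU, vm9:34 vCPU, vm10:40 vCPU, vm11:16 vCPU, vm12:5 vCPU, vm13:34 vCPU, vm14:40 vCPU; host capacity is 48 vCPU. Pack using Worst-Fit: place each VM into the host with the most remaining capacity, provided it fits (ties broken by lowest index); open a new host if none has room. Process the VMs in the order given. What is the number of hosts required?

10

Put vm1 (18 vCPU) in host 1; 30 vCPU remain.
Put vm2 (20 vCPU) in host 1; 10 vCPU remain.
Put vm3 (13 vCPU) in host 2; 35 vCPU remain.
Put vm4 (41 vCPU) in host 3; 7 vCPU remain.
Put vm5 (22 vCPU) in host 2; 13 vCPU remain.
Put vm6 (28 vCPU) in host 4; 20 vCPU remain.
Put vm7 (39 vCPU) in host 5; 9 vCPU remain.
Put vm8 (8 vCPU) in host 4; 12 vCPU remain.
Put vm9 (34 vCPU) in host 6; 14 vCPU remain.
Put vm10 (40 vCPU) in host 7; 8 vCPU remain.
Put vm11 (16 vCPU) in host 8; 32 vCPU remain.
Put vm12 (5 vCPU) in host 8; 27 vCPU remain.
Put vm13 (34 vCPU) in host 9; 14 vCPU remain.
Put vm14 (40 vCPU) in host 10; 8 vCPU remain.
Final hosts: [18,20] [13,22] [41] [28,8] [39] [34] [40] [16,5] [34] [40].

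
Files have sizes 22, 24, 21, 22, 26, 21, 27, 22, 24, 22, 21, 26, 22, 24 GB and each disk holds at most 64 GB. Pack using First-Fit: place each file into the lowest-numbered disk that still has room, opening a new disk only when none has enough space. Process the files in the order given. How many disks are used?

disk 1: place 22 GB, 42 GB left
disk 1: place 24 GB, 18 GB left
disk 2: place 21 GB, 43 GB left
disk 2: place 22 GB, 21 GB left
disk 3: place 26 GB, 38 GB left
disk 2: place 21 GB, 0 GB left
disk 3: place 27 GB, 11 GB left
disk 4: place 22 GB, 42 GB left
disk 4: place 24 GB, 18 GB left
disk 5: place 22 GB, 42 GB left
disk 5: place 21 GB, 21 GB left
disk 6: place 26 GB, 38 GB left
disk 6: place 22 GB, 16 GB left
disk 7: place 24 GB, 40 GB left

7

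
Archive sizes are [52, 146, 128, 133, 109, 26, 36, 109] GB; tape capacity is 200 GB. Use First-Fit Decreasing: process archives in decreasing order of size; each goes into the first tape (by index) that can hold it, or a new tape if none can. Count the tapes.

5

Sorted descending: 146, 133, 128, 109, 109, 52, 36, 26.
Put 146 GB in tape 1; 54 GB remain.
Put 133 GB in tape 2; 67 GB remain.
Put 128 GB in tape 3; 72 GB remain.
Put 109 GB in tape 4; 91 GB remain.
Put 109 GB in tape 5; 91 GB remain.
Put 52 GB in tape 1; 2 GB remain.
Put 36 GB in tape 2; 31 GB remain.
Put 26 GB in tape 2; 5 GB remain.
Final tapes: [146,52] [133,36,26] [128] [109] [109].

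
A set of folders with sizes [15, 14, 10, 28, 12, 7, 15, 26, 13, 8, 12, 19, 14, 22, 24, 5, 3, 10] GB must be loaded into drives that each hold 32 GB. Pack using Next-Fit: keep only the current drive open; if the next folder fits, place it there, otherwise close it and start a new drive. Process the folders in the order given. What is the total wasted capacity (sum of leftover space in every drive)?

127

Put 15 GB in drive 1; 17 GB remain.
Put 14 GB in drive 1; 3 GB remain.
Put 10 GB in drive 2; 22 GB remain.
Put 28 GB in drive 3; 4 GB remain.
Put 12 GB in drive 4; 20 GB remain.
Put 7 GB in drive 4; 13 GB remain.
Put 15 GB in drive 5; 17 GB remain.
Put 26 GB in drive 6; 6 GB remain.
Put 13 GB in drive 7; 19 GB remain.
Put 8 GB in drive 7; 11 GB remain.
Put 12 GB in drive 8; 20 GB remain.
Put 19 GB in drive 8; 1 GB remain.
Put 14 GB in drive 9; 18 GB remain.
Put 22 GB in drive 10; 10 GB remain.
Put 24 GB in drive 11; 8 GB remain.
Put 5 GB in drive 11; 3 GB remain.
Put 3 GB in drive 11; 0 GB remain.
Put 10 GB in drive 12; 22 GB remain.
12 drives × 32 GB = 384 GB; used 257 GB; unused 127 GB.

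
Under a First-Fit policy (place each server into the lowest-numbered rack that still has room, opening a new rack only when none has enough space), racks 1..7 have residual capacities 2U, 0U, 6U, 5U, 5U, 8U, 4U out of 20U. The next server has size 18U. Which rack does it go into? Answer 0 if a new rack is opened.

No rack has ≥ 18U free, so a new rack is opened.

0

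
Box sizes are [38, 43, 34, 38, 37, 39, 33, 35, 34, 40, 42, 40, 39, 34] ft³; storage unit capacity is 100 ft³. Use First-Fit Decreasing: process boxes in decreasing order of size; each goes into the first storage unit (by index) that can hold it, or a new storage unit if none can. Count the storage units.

7

Sorted descending: 43, 42, 40, 40, 39, 39, 38, 38, 37, 35, 34, 34, 34, 33.
Put 43 ft³ in storage unit 1; 57 ft³ remain.
Put 42 ft³ in storage unit 1; 15 ft³ remain.
Put 40 ft³ in storage unit 2; 60 ft³ remain.
Put 40 ft³ in storage unit 2; 20 ft³ remain.
Put 39 ft³ in storage unit 3; 61 ft³ remain.
Put 39 ft³ in storage unit 3; 22 ft³ remain.
Put 38 ft³ in storage unit 4; 62 ft³ remain.
Put 38 ft³ in storage unit 4; 24 ft³ remain.
Put 37 ft³ in storage unit 5; 63 ft³ remain.
Put 35 ft³ in storage unit 5; 28 ft³ remain.
Put 34 ft³ in storage unit 6; 66 ft³ remain.
Put 34 ft³ in storage unit 6; 32 ft³ remain.
Put 34 ft³ in storage unit 7; 66 ft³ remain.
Put 33 ft³ in storage unit 7; 33 ft³ remain.
Final storage units: [43,42] [40,40] [39,39] [38,38] [37,35] [34,34] [34,33].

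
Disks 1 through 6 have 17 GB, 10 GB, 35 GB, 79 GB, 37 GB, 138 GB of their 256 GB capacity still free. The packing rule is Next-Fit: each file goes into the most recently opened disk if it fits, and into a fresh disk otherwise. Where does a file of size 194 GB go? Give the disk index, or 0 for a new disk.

0

Next-Fit only looks at disk 6, which has 138 GB free.
194 GB does not fit, so a new disk is opened.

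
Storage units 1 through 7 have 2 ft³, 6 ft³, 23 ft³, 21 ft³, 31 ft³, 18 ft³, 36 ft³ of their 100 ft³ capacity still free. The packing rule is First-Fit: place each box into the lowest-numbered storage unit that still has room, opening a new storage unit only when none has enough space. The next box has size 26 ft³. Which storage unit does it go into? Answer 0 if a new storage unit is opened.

Storage units with room: storage unit 5 (31 ft³), storage unit 7 (36 ft³).
The first with room is storage unit 5.

5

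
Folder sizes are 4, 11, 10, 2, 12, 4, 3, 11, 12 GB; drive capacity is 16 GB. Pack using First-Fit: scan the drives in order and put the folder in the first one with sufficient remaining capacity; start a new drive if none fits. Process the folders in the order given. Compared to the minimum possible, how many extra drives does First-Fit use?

0

First-Fit: [4,11] [10,2,4] [12,3] [11] [12] → 5 drives.
Total size 69 GB; any packing needs at least ⌈69/16⌉ = 5 drives.
So 5 is already optimal.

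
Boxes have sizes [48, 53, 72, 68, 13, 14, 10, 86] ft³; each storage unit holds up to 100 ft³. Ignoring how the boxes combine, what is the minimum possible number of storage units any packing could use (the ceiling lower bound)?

Total size = 48 + 53 + 72 + 68 + 13 + 14 + 10 + 86 = 364 ft³.
⌈364 / 100⌉ = 4.

4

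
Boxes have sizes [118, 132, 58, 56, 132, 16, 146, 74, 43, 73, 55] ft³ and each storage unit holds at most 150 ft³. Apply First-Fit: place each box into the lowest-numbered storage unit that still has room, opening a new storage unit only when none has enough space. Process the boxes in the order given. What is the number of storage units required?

storage unit 1: place 118 ft³, 32 ft³ left
storage unit 2: place 132 ft³, 18 ft³ left
storage unit 3: place 58 ft³, 92 ft³ left
storage unit 3: place 56 ft³, 36 ft³ left
storage unit 4: place 132 ft³, 18 ft³ left
storage unit 1: place 16 ft³, 16 ft³ left
storage unit 5: place 146 ft³, 4 ft³ left
storage unit 6: place 74 ft³, 76 ft³ left
storage unit 6: place 43 ft³, 33 ft³ left
storage unit 7: place 73 ft³, 77 ft³ left
storage unit 7: place 55 ft³, 22 ft³ left
Final storage units: [118,16] [132] [58,56] [132] [146] [74,43] [73,55].

7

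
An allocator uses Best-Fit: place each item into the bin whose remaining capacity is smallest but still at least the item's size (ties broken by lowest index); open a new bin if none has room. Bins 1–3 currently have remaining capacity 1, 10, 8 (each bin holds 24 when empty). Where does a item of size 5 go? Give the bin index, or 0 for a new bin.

3

Bins with room: bin 2 (10), bin 3 (8).
Tightest fit is bin 3 with 8 free.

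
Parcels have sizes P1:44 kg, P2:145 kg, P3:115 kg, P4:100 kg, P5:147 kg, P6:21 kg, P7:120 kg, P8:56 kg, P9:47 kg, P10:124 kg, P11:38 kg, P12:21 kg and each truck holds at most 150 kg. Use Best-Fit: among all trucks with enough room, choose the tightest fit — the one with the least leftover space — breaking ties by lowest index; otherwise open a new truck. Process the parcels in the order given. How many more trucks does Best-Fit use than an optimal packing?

Best-Fit: [44,100] [145] [115,21] [147] [120] [56,47,38] [124,21] → 7 trucks.
Total size 978 kg; any packing needs at least ⌈978/150⌉ = 7 trucks.
So 7 is already optimal.

0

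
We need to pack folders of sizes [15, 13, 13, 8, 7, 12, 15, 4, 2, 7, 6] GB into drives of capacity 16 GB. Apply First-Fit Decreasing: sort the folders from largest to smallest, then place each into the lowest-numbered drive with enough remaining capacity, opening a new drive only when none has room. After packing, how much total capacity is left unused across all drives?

10

Sorted descending: 15, 15, 13, 13, 12, 8, 7, 7, 6, 4, 2.
Put 15 GB in drive 1; 1 GB remain.
Put 15 GB in drive 2; 1 GB remain.
Put 13 GB in drive 3; 3 GB remain.
Put 13 GB in drive 4; 3 GB remain.
Put 12 GB in drive 5; 4 GB remain.
Put 8 GB in drive 6; 8 GB remain.
Put 7 GB in drive 6; 1 GB remain.
Put 7 GB in drive 7; 9 GB remain.
Put 6 GB in drive 7; 3 GB remain.
Put 4 GB in drive 5; 0 GB remain.
Put 2 GB in drive 3; 1 GB remain.
7 drives × 16 GB = 112 GB; used 102 GB; unused 10 GB.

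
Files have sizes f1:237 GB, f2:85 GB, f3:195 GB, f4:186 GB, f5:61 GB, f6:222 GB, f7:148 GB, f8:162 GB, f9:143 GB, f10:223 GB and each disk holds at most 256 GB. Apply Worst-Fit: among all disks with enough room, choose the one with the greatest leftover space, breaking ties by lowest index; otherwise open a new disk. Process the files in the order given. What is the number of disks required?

disk 1: place f1 (237 GB), 19 GB left
disk 2: place f2 (85 GB), 171 GB left
disk 3: place f3 (195 GB), 61 GB left
disk 4: place f4 (186 GB), 70 GB left
disk 2: place f5 (61 GB), 110 GB left
disk 5: place f6 (222 GB), 34 GB left
disk 6: place f7 (148 GB), 108 GB left
disk 7: place f8 (162 GB), 94 GB left
disk 8: place f9 (143 GB), 113 GB left
disk 9: place f10 (223 GB), 33 GB left

9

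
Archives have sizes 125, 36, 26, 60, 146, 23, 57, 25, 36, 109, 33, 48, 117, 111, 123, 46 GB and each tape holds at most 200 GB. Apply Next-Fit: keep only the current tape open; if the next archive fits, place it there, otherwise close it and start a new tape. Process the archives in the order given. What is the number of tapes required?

8

tape 1: place 125 GB, 75 GB left
tape 1: place 36 GB, 39 GB left
tape 1: place 26 GB, 13 GB left
tape 2: place 60 GB, 140 GB left
tape 3: place 146 GB, 54 GB left
tape 3: place 23 GB, 31 GB left
tape 4: place 57 GB, 143 GB left
tape 4: place 25 GB, 118 GB left
tape 4: place 36 GB, 82 GB left
tape 5: place 109 GB, 91 GB left
tape 5: place 33 GB, 58 GB left
tape 5: place 48 GB, 10 GB left
tape 6: place 117 GB, 83 GB left
tape 7: place 111 GB, 89 GB left
tape 8: place 123 GB, 77 GB left
tape 8: place 46 GB, 31 GB left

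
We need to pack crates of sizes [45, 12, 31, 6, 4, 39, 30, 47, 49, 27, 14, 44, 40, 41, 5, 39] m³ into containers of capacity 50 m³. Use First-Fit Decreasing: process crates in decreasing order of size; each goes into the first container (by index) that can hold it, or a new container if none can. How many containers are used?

Sorted descending: 49, 47, 45, 44, 41, 40, 39, 39, 31, 30, 27, 14, 12, 6, 5, 4.
49 m³ → container 1 (remaining 1 m³)
47 m³ → container 2 (remaining 3 m³)
45 m³ → container 3 (remaining 5 m³)
44 m³ → container 4 (remaining 6 m³)
41 m³ → container 5 (remaining 9 m³)
40 m³ → container 6 (remaining 10 m³)
39 m³ → container 7 (remaining 11 m³)
39 m³ → container 8 (remaining 11 m³)
31 m³ → container 9 (remaining 19 m³)
30 m³ → container 10 (remaining 20 m³)
27 m³ → container 11 (remaining 23 m³)
14 m³ → container 9 (remaining 5 m³)
12 m³ → container 10 (remaining 8 m³)
6 m³ → container 4 (remaining 0 m³)
5 m³ → container 3 (remaining 0 m³)
4 m³ → container 5 (remaining 5 m³)

11 containers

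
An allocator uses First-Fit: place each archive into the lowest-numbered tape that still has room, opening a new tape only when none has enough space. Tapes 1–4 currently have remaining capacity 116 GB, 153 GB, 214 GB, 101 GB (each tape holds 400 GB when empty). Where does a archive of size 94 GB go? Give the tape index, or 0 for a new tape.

1

Tapes with room: tape 1 (116 GB), tape 2 (153 GB), tape 3 (214 GB), tape 4 (101 GB).
The first with room is tape 1.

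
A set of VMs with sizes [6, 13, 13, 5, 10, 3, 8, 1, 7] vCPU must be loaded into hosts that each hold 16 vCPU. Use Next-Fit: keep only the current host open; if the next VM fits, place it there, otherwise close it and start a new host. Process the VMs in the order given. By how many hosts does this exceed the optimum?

Next-Fit: [6] [13] [13] [5,10] [3,8,1] [7] → 6 hosts.
Total size 66 vCPU; any packing needs at least ⌈66/16⌉ = 5 hosts.
An optimal packing achieves that bound: [13,3] [13,1] [10,6] [8,7] [5] → 5 hosts.
Excess: 6 − 5 = 1.

1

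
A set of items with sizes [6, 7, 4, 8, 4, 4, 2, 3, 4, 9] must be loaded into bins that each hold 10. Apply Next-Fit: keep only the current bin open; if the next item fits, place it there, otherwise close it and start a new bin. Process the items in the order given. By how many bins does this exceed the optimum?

Next-Fit: [6] [7] [4] [8] [4,4,2] [3,4] [9] → 7 bins.
Total size 51; any packing needs at least ⌈51/10⌉ = 6 bins.
An optimal packing achieves that bound: [9] [8,2] [7,3] [6,4] [4,4] [4] → 6 bins.
Excess: 7 − 6 = 1.

1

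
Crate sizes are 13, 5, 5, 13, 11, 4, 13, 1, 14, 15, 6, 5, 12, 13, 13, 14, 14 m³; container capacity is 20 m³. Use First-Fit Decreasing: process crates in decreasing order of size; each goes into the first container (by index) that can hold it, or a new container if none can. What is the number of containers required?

11 containers

Sorted descending: 15, 14, 14, 14, 13, 13, 13, 13, 13, 12, 11, 6, 5, 5, 5, 4, 1.
Put 15 m³ in container 1; 5 m³ remain.
Put 14 m³ in container 2; 6 m³ remain.
Put 14 m³ in container 3; 6 m³ remain.
Put 14 m³ in container 4; 6 m³ remain.
Put 13 m³ in container 5; 7 m³ remain.
Put 13 m³ in container 6; 7 m³ remain.
Put 13 m³ in container 7; 7 m³ remain.
Put 13 m³ in container 8; 7 m³ remain.
Put 13 m³ in container 9; 7 m³ remain.
Put 12 m³ in container 10; 8 m³ remain.
Put 11 m³ in container 11; 9 m³ remain.
Put 6 m³ in container 2; 0 m³ remain.
Put 5 m³ in container 1; 0 m³ remain.
Put 5 m³ in container 3; 1 m³ remain.
Put 5 m³ in container 4; 1 m³ remain.
Put 4 m³ in container 5; 3 m³ remain.
Put 1 m³ in container 3; 0 m³ remain.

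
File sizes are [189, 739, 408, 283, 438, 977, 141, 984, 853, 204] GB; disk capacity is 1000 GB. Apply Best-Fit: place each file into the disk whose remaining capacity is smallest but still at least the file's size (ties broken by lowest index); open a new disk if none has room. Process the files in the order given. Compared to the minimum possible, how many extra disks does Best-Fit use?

Best-Fit: [189,739] [408,283,141] [438,204] [977] [984] [853] → 6 disks.
Total size 5216 GB; any packing needs at least ⌈5216/1000⌉ = 6 disks.
So 6 is already optimal.

0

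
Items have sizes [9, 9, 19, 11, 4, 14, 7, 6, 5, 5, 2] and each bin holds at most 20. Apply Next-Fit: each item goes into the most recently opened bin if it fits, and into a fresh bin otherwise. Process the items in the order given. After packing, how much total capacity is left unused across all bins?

bin 1: place 9, 11 left
bin 1: place 9, 2 left
bin 2: place 19, 1 left
bin 3: place 11, 9 left
bin 3: place 4, 5 left
bin 4: place 14, 6 left
bin 5: place 7, 13 left
bin 5: place 6, 7 left
bin 5: place 5, 2 left
bin 6: place 5, 15 left
bin 6: place 2, 13 left
6 bins × 20 = 120; used 91; unused 29.

29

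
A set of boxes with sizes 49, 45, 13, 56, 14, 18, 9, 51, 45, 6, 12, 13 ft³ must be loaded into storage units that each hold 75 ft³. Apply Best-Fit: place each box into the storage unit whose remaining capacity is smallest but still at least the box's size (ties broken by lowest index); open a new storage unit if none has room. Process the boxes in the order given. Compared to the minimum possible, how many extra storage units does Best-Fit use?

Best-Fit: [49,13,6] [45,18,9] [56,14] [51,12] [45,13] → 5 storage units.
Total size 331 ft³; any packing needs at least ⌈331/75⌉ = 5 storage units.
So 5 is already optimal.

0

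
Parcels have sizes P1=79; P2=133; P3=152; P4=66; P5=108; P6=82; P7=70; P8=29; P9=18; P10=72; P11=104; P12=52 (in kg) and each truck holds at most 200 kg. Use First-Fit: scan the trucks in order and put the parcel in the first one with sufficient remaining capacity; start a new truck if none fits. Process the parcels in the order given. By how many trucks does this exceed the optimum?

First-Fit: [79,66,29,18] [133,52] [152] [108,82] [70,72] [104] → 6 trucks.
Total size 965 kg; any packing needs at least ⌈965/200⌉ = 5 trucks.
An optimal packing achieves that bound: [152,29,18] [133,66] [108,82] [104,79] [72,70,52] → 5 trucks.
Excess: 6 − 5 = 1.

1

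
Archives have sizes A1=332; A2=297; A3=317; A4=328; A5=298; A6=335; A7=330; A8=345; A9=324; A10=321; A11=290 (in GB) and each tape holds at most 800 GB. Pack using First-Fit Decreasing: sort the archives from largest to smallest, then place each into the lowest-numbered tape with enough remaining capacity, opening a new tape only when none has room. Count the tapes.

Sorted descending: 345, 335, 332, 330, 328, 324, 321, 317, 298, 297, 290.
Put 345 GB in tape 1; 455 GB remain.
Put 335 GB in tape 1; 120 GB remain.
Put 332 GB in tape 2; 468 GB remain.
Put 330 GB in tape 2; 138 GB remain.
Put 328 GB in tape 3; 472 GB remain.
Put 324 GB in tape 3; 148 GB remain.
Put 321 GB in tape 4; 479 GB remain.
Put 317 GB in tape 4; 162 GB remain.
Put 298 GB in tape 5; 502 GB remain.
Put 297 GB in tape 5; 205 GB remain.
Put 290 GB in tape 6; 510 GB remain.
Final tapes: [345,335] [332,330] [328,324] [321,317] [298,297] [290].

6 tapes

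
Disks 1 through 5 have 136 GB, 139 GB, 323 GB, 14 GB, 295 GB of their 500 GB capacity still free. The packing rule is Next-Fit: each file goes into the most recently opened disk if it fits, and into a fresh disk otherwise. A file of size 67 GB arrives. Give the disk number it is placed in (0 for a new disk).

5

Next-Fit only looks at disk 5, which has 295 GB free.
67 GB fits there.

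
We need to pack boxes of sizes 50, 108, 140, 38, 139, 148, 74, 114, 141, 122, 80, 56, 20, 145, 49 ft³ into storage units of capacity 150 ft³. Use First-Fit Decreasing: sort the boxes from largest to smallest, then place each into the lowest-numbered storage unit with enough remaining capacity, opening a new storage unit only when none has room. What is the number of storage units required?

11 storage units

Sorted descending: 148, 145, 141, 140, 139, 122, 114, 108, 80, 74, 56, 50, 49, 38, 20.
Put 148 ft³ in storage unit 1; 2 ft³ remain.
Put 145 ft³ in storage unit 2; 5 ft³ remain.
Put 141 ft³ in storage unit 3; 9 ft³ remain.
Put 140 ft³ in storage unit 4; 10 ft³ remain.
Put 139 ft³ in storage unit 5; 11 ft³ remain.
Put 122 ft³ in storage unit 6; 28 ft³ remain.
Put 114 ft³ in storage unit 7; 36 ft³ remain.
Put 108 ft³ in storage unit 8; 42 ft³ remain.
Put 80 ft³ in storage unit 9; 70 ft³ remain.
Put 74 ft³ in storage unit 10; 76 ft³ remain.
Put 56 ft³ in storage unit 9; 14 ft³ remain.
Put 50 ft³ in storage unit 10; 26 ft³ remain.
Put 49 ft³ in storage unit 11; 101 ft³ remain.
Put 38 ft³ in storage unit 8; 4 ft³ remain.
Put 20 ft³ in storage unit 6; 8 ft³ remain.
Final storage units: [148] [145] [141] [140] [139] [122,20] [114] [108,38] [80,56] [74,50] [49].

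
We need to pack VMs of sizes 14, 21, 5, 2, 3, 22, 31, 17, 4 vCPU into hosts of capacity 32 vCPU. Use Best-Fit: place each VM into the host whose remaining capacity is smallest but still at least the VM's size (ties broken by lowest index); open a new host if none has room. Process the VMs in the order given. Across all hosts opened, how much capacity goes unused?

9

14 vCPU → host 1 (remaining 18 vCPU)
21 vCPU → host 2 (remaining 11 vCPU)
5 vCPU → host 2 (remaining 6 vCPU)
2 vCPU → host 2 (remaining 4 vCPU)
3 vCPU → host 2 (remaining 1 vCPU)
22 vCPU → host 3 (remaining 10 vCPU)
31 vCPU → host 4 (remaining 1 vCPU)
17 vCPU → host 1 (remaining 1 vCPU)
4 vCPU → host 3 (remaining 6 vCPU)
4 hosts × 32 vCPU = 128 vCPU; used 119 vCPU; unused 9 vCPU.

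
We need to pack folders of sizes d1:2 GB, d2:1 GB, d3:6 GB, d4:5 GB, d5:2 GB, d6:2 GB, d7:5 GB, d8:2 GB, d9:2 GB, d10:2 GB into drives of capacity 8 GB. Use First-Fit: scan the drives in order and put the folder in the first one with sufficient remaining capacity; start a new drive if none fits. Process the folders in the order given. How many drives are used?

d1 (2 GB) → drive 1 (remaining 6 GB)
d2 (1 GB) → drive 1 (remaining 5 GB)
d3 (6 GB) → drive 2 (remaining 2 GB)
d4 (5 GB) → drive 1 (remaining 0 GB)
d5 (2 GB) → drive 2 (remaining 0 GB)
d6 (2 GB) → drive 3 (remaining 6 GB)
d7 (5 GB) → drive 3 (remaining 1 GB)
d8 (2 GB) → drive 4 (remaining 6 GB)
d9 (2 GB) → drive 4 (remaining 4 GB)
d10 (2 GB) → drive 4 (remaining 2 GB)

4 drives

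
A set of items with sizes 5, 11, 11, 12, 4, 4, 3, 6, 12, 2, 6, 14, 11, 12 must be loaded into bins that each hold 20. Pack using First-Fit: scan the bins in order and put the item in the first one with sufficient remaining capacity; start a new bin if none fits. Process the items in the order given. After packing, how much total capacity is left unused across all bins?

27

bin 1: place 5, 15 left
bin 1: place 11, 4 left
bin 2: place 11, 9 left
bin 3: place 12, 8 left
bin 1: place 4, 0 left
bin 2: place 4, 5 left
bin 2: place 3, 2 left
bin 3: place 6, 2 left
bin 4: place 12, 8 left
bin 2: place 2, 0 left
bin 4: place 6, 2 left
bin 5: place 14, 6 left
bin 6: place 11, 9 left
bin 7: place 12, 8 left
7 bins × 20 = 140; used 113; unused 27.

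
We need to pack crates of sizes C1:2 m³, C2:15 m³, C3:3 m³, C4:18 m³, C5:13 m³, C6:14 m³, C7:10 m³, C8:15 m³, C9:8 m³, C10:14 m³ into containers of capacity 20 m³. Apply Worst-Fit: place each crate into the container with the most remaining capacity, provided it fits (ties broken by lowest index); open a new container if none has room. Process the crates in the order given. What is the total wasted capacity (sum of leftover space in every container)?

28

Put C1 (2 m³) in container 1; 18 m³ remain.
Put C2 (15 m³) in container 1; 3 m³ remain.
Put C3 (3 m³) in container 1; 0 m³ remain.
Put C4 (18 m³) in container 2; 2 m³ remain.
Put C5 (13 m³) in container 3; 7 m³ remain.
Put C6 (14 m³) in container 4; 6 m³ remain.
Put C7 (10 m³) in container 5; 10 m³ remain.
Put C8 (15 m³) in container 6; 5 m³ remain.
Put C9 (8 m³) in container 5; 2 m³ remain.
Put C10 (14 m³) in container 7; 6 m³ remain.
7 containers × 20 m³ = 140 m³; used 112 m³; unused 28 m³.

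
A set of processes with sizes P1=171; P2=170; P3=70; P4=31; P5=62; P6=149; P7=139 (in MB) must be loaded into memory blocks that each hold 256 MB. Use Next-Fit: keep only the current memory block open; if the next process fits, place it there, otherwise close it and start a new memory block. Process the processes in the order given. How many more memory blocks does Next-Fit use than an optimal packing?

Next-Fit: [171] [170,70] [31,62,149] [139] → 4 memory blocks.
Total size 792 MB; any packing needs at least ⌈792/256⌉ = 4 memory blocks.
So 4 is already optimal.

0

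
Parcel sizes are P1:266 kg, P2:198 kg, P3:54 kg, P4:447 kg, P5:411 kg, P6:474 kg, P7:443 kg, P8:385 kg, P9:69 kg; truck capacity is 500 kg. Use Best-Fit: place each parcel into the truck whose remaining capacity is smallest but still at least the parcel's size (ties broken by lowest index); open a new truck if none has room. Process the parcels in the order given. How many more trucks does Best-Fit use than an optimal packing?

0

Best-Fit: [266,198] [54,411] [447] [474] [443] [385,69] → 6 trucks.
Total size 2747 kg; any packing needs at least ⌈2747/500⌉ = 6 trucks.
So 6 is already optimal.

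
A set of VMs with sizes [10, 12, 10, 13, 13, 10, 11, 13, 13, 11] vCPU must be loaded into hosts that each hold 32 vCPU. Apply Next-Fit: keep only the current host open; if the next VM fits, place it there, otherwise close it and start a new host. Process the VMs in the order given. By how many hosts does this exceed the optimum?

Next-Fit: [10,12,10] [13,13] [10,11] [13,13] [11] → 5 hosts.
Total size 116 vCPU; any packing needs at least ⌈116/32⌉ = 4 hosts.
An optimal packing achieves that bound: [13,13] [13,13] [12,10,10] [11,11,10] → 4 hosts.
Excess: 5 − 4 = 1.

1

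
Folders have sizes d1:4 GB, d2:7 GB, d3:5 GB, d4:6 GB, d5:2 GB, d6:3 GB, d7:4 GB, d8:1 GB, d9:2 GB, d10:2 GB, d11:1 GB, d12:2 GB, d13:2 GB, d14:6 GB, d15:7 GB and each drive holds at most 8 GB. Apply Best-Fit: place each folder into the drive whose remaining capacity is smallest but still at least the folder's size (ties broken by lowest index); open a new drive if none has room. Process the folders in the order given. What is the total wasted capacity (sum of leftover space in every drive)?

2

drive 1: place d1 (4 GB), 4 GB left
drive 2: place d2 (7 GB), 1 GB left
drive 3: place d3 (5 GB), 3 GB left
drive 4: place d4 (6 GB), 2 GB left
drive 4: place d5 (2 GB), 0 GB left
drive 3: place d6 (3 GB), 0 GB left
drive 1: place d7 (4 GB), 0 GB left
drive 2: place d8 (1 GB), 0 GB left
drive 5: place d9 (2 GB), 6 GB left
drive 5: place d10 (2 GB), 4 GB left
drive 5: place d11 (1 GB), 3 GB left
drive 5: place d12 (2 GB), 1 GB left
drive 6: place d13 (2 GB), 6 GB left
drive 6: place d14 (6 GB), 0 GB left
drive 7: place d15 (7 GB), 1 GB left
7 drives × 8 GB = 56 GB; used 54 GB; unused 2 GB.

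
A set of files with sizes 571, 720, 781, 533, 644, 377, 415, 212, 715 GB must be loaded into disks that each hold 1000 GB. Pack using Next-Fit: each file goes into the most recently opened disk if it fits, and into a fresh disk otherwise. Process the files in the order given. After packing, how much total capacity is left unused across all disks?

disk 1: place 571 GB, 429 GB left
disk 2: place 720 GB, 280 GB left
disk 3: place 781 GB, 219 GB left
disk 4: place 533 GB, 467 GB left
disk 5: place 644 GB, 356 GB left
disk 6: place 377 GB, 623 GB left
disk 6: place 415 GB, 208 GB left
disk 7: place 212 GB, 788 GB left
disk 7: place 715 GB, 73 GB left
7 disks × 1000 GB = 7000 GB; used 4968 GB; unused 2032 GB.

2032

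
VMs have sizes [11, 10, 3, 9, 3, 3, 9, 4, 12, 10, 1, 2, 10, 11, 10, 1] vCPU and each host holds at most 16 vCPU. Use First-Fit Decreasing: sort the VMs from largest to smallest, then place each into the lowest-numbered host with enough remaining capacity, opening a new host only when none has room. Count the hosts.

9

Sorted descending: 12, 11, 11, 10, 10, 10, 10, 9, 9, 4, 3, 3, 3, 2, 1, 1.
host 1: place 12 vCPU, 4 vCPU left
host 2: place 11 vCPU, 5 vCPU left
host 3: place 11 vCPU, 5 vCPU left
host 4: place 10 vCPU, 6 vCPU left
host 5: place 10 vCPU, 6 vCPU left
host 6: place 10 vCPU, 6 vCPU left
host 7: place 10 vCPU, 6 vCPU left
host 8: place 9 vCPU, 7 vCPU left
host 9: place 9 vCPU, 7 vCPU left
host 1: place 4 vCPU, 0 vCPU left
host 2: place 3 vCPU, 2 vCPU left
host 3: place 3 vCPU, 2 vCPU left
host 4: place 3 vCPU, 3 vCPU left
host 2: place 2 vCPU, 0 vCPU left
host 3: place 1 vCPU, 1 vCPU left
host 3: place 1 vCPU, 0 vCPU left
Final hosts: [12,4] [11,3,2] [11,3,1,1] [10,3] [10] [10] [10] [9] [9].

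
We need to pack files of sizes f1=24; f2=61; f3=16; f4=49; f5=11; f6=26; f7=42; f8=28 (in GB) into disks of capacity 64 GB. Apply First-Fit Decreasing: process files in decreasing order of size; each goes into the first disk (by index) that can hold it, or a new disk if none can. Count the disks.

Sorted descending: 61, 49, 42, 28, 26, 24, 16, 11.
disk 1: place 61 GB, 3 GB left
disk 2: place 49 GB, 15 GB left
disk 3: place 42 GB, 22 GB left
disk 4: place 28 GB, 36 GB left
disk 4: place 26 GB, 10 GB left
disk 5: place 24 GB, 40 GB left
disk 3: place 16 GB, 6 GB left
disk 2: place 11 GB, 4 GB left

5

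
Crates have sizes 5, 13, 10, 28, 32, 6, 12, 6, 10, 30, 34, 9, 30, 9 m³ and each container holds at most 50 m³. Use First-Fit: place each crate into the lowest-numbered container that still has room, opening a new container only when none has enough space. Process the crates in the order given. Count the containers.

6

Put 5 m³ in container 1; 45 m³ remain.
Put 13 m³ in container 1; 32 m³ remain.
Put 10 m³ in container 1; 22 m³ remain.
Put 28 m³ in container 2; 22 m³ remain.
Put 32 m³ in container 3; 18 m³ remain.
Put 6 m³ in container 1; 16 m³ remain.
Put 12 m³ in container 1; 4 m³ remain.
Put 6 m³ in container 2; 16 m³ remain.
Put 10 m³ in container 2; 6 m³ remain.
Put 30 m³ in container 4; 20 m³ remain.
Put 34 m³ in container 5; 16 m³ remain.
Put 9 m³ in container 3; 9 m³ remain.
Put 30 m³ in container 6; 20 m³ remain.
Put 9 m³ in container 3; 0 m³ remain.
Final containers: [5,13,10,6,12] [28,6,10] [32,9,9] [30] [34] [30].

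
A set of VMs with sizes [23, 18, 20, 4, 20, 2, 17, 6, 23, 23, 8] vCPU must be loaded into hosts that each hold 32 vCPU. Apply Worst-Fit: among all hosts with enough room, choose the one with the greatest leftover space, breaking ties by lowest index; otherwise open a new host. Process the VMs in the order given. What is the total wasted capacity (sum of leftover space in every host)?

60

23 vCPU → host 1 (remaining 9 vCPU)
18 vCPU → host 2 (remaining 14 vCPU)
20 vCPU → host 3 (remaining 12 vCPU)
4 vCPU → host 2 (remaining 10 vCPU)
20 vCPU → host 4 (remaining 12 vCPU)
2 vCPU → host 3 (remaining 10 vCPU)
17 vCPU → host 5 (remaining 15 vCPU)
6 vCPU → host 5 (remaining 9 vCPU)
23 vCPU → host 6 (remaining 9 vCPU)
23 vCPU → host 7 (remaining 9 vCPU)
8 vCPU → host 4 (remaining 4 vCPU)
7 hosts × 32 vCPU = 224 vCPU; used 164 vCPU; unused 60 vCPU.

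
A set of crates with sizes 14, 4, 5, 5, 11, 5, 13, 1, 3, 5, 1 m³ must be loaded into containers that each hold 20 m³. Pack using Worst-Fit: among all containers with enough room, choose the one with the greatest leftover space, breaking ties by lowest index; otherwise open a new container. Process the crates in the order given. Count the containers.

container 1: place 14 m³, 6 m³ left
container 1: place 4 m³, 2 m³ left
container 2: place 5 m³, 15 m³ left
container 2: place 5 m³, 10 m³ left
container 3: place 11 m³, 9 m³ left
container 2: place 5 m³, 5 m³ left
container 4: place 13 m³, 7 m³ left
container 3: place 1 m³, 8 m³ left
container 3: place 3 m³, 5 m³ left
container 4: place 5 m³, 2 m³ left
container 2: place 1 m³, 4 m³ left
Final containers: [14,4] [5,5,5,1] [11,1,3] [13,5].

4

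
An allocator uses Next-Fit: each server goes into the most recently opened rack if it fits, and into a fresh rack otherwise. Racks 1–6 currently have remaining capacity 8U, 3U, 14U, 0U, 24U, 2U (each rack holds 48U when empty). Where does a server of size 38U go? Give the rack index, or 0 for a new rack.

0

Next-Fit only looks at rack 6, which has 2U free.
38U does not fit, so a new rack is opened.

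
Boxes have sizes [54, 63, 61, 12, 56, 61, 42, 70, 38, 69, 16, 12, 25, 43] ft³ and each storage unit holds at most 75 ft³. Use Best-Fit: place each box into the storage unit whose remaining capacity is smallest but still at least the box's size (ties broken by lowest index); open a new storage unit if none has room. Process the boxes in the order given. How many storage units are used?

10

54 ft³ → storage unit 1 (remaining 21 ft³)
63 ft³ → storage unit 2 (remaining 12 ft³)
61 ft³ → storage unit 3 (remaining 14 ft³)
12 ft³ → storage unit 2 (remaining 0 ft³)
56 ft³ → storage unit 4 (remaining 19 ft³)
61 ft³ → storage unit 5 (remaining 14 ft³)
42 ft³ → storage unit 6 (remaining 33 ft³)
70 ft³ → storage unit 7 (remaining 5 ft³)
38 ft³ → storage unit 8 (remaining 37 ft³)
69 ft³ → storage unit 9 (remaining 6 ft³)
16 ft³ → storage unit 4 (remaining 3 ft³)
12 ft³ → storage unit 3 (remaining 2 ft³)
25 ft³ → storage unit 6 (remaining 8 ft³)
43 ft³ → storage unit 10 (remaining 32 ft³)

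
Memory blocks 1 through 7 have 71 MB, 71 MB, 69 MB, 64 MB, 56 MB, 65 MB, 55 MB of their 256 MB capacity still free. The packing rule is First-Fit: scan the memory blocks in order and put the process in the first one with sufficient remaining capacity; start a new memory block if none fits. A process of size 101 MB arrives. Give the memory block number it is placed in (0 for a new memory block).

No memory block has ≥ 101 MB free, so a new memory block is opened.

0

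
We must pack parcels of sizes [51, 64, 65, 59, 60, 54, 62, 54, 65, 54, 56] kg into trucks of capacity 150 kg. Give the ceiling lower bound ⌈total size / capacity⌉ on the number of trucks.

5 trucks

Total size = 51 + 64 + 65 + 59 + 60 + 54 + 62 + 54 + 65 + 54 + 56 = 644 kg.
⌈644 / 150⌉ = 5.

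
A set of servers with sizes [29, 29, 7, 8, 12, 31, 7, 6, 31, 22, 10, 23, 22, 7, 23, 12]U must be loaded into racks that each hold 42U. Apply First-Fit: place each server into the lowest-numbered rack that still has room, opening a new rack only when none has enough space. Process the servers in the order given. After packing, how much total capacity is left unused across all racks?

57

Put 29U in rack 1; 13U remain.
Put 29U in rack 2; 13U remain.
Put 7U in rack 1; 6U remain.
Put 8U in rack 2; 5U remain.
Put 12U in rack 3; 30U remain.
Put 31U in rack 4; 11U remain.
Put 7U in rack 3; 23U remain.
Put 6U in rack 1; 0U remain.
Put 31U in rack 5; 11U remain.
Put 22U in rack 3; 1U remain.
Put 10U in rack 4; 1U remain.
Put 23U in rack 6; 19U remain.
Put 22U in rack 7; 20U remain.
Put 7U in rack 5; 4U remain.
Put 23U in rack 8; 19U remain.
Put 12U in rack 6; 7U remain.
8 racks × 42U = 336U; used 279U; unused 57U.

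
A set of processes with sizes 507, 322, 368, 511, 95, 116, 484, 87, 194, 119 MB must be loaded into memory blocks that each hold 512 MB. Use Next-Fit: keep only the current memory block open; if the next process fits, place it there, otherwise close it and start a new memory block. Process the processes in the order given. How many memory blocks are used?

Put 507 MB in memory block 1; 5 MB remain.
Put 322 MB in memory block 2; 190 MB remain.
Put 368 MB in memory block 3; 144 MB remain.
Put 511 MB in memory block 4; 1 MB remain.
Put 95 MB in memory block 5; 417 MB remain.
Put 116 MB in memory block 5; 301 MB remain.
Put 484 MB in memory block 6; 28 MB remain.
Put 87 MB in memory block 7; 425 MB remain.
Put 194 MB in memory block 7; 231 MB remain.
Put 119 MB in memory block 7; 112 MB remain.

7 memory blocks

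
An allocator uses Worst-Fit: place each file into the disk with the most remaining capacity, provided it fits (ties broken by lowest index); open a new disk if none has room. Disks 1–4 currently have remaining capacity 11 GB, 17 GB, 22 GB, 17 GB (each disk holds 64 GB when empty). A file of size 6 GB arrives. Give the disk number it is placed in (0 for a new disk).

3

Disks with room: disk 1 (11 GB), disk 2 (17 GB), disk 3 (22 GB), disk 4 (17 GB).
Most room is disk 3 with 22 GB free.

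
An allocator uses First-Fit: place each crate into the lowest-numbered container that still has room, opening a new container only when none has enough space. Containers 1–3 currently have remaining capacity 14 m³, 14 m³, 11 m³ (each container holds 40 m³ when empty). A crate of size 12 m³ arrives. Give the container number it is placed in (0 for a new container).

1

Containers with room: container 1 (14 m³), container 2 (14 m³).
The first with room is container 1.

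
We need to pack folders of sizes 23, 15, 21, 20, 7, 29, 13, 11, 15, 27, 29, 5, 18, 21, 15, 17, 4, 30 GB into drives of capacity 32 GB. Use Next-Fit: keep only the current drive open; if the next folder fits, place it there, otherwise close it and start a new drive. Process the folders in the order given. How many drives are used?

drive 1: place 23 GB, 9 GB left
drive 2: place 15 GB, 17 GB left
drive 3: place 21 GB, 11 GB left
drive 4: place 20 GB, 12 GB left
drive 4: place 7 GB, 5 GB left
drive 5: place 29 GB, 3 GB left
drive 6: place 13 GB, 19 GB left
drive 6: place 11 GB, 8 GB left
drive 7: place 15 GB, 17 GB left
drive 8: place 27 GB, 5 GB left
drive 9: place 29 GB, 3 GB left
drive 10: place 5 GB, 27 GB left
drive 10: place 18 GB, 9 GB left
drive 11: place 21 GB, 11 GB left
drive 12: place 15 GB, 17 GB left
drive 12: place 17 GB, 0 GB left
drive 13: place 4 GB, 28 GB left
drive 14: place 30 GB, 2 GB left

14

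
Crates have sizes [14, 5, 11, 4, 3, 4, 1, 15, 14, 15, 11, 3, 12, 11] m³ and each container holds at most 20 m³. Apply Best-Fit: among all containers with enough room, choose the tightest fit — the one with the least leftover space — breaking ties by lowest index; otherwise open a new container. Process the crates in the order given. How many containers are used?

8

container 1: place 14 m³, 6 m³ left
container 1: place 5 m³, 1 m³ left
container 2: place 11 m³, 9 m³ left
container 2: place 4 m³, 5 m³ left
container 2: place 3 m³, 2 m³ left
container 3: place 4 m³, 16 m³ left
container 1: place 1 m³, 0 m³ left
container 3: place 15 m³, 1 m³ left
container 4: place 14 m³, 6 m³ left
container 5: place 15 m³, 5 m³ left
container 6: place 11 m³, 9 m³ left
container 5: place 3 m³, 2 m³ left
container 7: place 12 m³, 8 m³ left
container 8: place 11 m³, 9 m³ left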